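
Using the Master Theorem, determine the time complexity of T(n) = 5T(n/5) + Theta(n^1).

Master Theorem for T(n) = 5T(n/5) + O(n^1):

a = 5, b = 5, c = 1
log_b(a) = log_5(5) = 1.0000

Case 2: c = 1 = log_5(5) = 1.0000
T(n) = O(n^1 log n) = O(n log n)

For T(n) = 5T(n/5) + O(n^1): log_5(5) = 1.0000. This is Case 2 of the Master Theorem (c = log_b(a), equal work at all levels), giving O(n log n).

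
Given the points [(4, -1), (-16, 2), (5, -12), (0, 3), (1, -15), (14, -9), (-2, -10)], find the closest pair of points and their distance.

Computing all pairwise distances among 7 points:

d((4, -1), (-16, 2)) = 20.2237
d((4, -1), (5, -12)) = 11.0454
d((4, -1), (0, 3)) = 5.6569
d((4, -1), (1, -15)) = 14.3178
d((4, -1), (14, -9)) = 12.8062
d((4, -1), (-2, -10)) = 10.8167
d((-16, 2), (5, -12)) = 25.2389
d((-16, 2), (0, 3)) = 16.0312
d((-16, 2), (1, -15)) = 24.0416
d((-16, 2), (14, -9)) = 31.9531
d((-16, 2), (-2, -10)) = 18.4391
d((5, -12), (0, 3)) = 15.8114
d((5, -12), (1, -15)) = 5.0 <-- minimum
d((5, -12), (14, -9)) = 9.4868
d((5, -12), (-2, -10)) = 7.2801
d((0, 3), (1, -15)) = 18.0278
d((0, 3), (14, -9)) = 18.4391
d((0, 3), (-2, -10)) = 13.1529
d((1, -15), (14, -9)) = 14.3178
d((1, -15), (-2, -10)) = 5.831
d((14, -9), (-2, -10)) = 16.0312

Closest pair: (5, -12) and (1, -15) with distance 5.0

The closest pair is (5, -12) and (1, -15) with Euclidean distance 5.0. For 7 points, brute-force pairwise comparison is shown above. For large n, the divide-and-conquer algorithm (sort by x, recurse on halves, check the dividing strip) achieves O(n log n).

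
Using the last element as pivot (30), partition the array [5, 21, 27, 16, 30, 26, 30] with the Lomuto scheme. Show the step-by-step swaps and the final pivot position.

Lomuto partition with pivot = 30:

Initial array: [5, 21, 27, 16, 30, 26, 30]

arr[0]=5 <= 30: swap with position 0, array becomes [5, 21, 27, 16, 30, 26, 30]
arr[1]=21 <= 30: swap with position 1, array becomes [5, 21, 27, 16, 30, 26, 30]
arr[2]=27 <= 30: swap with position 2, array becomes [5, 21, 27, 16, 30, 26, 30]
arr[3]=16 <= 30: swap with position 3, array becomes [5, 21, 27, 16, 30, 26, 30]
arr[4]=30 <= 30: swap with position 4, array becomes [5, 21, 27, 16, 30, 26, 30]
arr[5]=26 <= 30: swap with position 5, array becomes [5, 21, 27, 16, 30, 26, 30]

Place pivot at position 6: [5, 21, 27, 16, 30, 26, 30]
Pivot position: 6

After partitioning with pivot 30, the array becomes [5, 21, 27, 16, 30, 26, 30]. The pivot is placed at index 6. All elements to the left of the pivot are <= 30, and all elements to the right are > 30.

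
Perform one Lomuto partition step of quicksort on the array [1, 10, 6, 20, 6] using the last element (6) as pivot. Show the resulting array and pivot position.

Lomuto partition with pivot = 6:

Initial array: [1, 10, 6, 20, 6]

arr[0]=1 <= 6: swap with position 0, array becomes [1, 10, 6, 20, 6]
arr[1]=10 > 6: no swap
arr[2]=6 <= 6: swap with position 1, array becomes [1, 6, 10, 20, 6]
arr[3]=20 > 6: no swap

Place pivot at position 2: [1, 6, 6, 20, 10]
Pivot position: 2

After partitioning with pivot 6, the array becomes [1, 6, 6, 20, 10]. The pivot is placed at index 2. All elements to the left of the pivot are <= 6, and all elements to the right are > 6.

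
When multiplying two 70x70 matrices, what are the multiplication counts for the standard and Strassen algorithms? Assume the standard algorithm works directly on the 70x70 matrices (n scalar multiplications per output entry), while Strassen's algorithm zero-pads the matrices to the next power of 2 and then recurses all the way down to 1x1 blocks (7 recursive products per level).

Matrix multiplication for 70x70 matrices:

Strassen's algorithm requires power-of-2 dimensions. Pad 70x70 to 128x128 (next power of 2).

Standard algorithm: 70^3 = 343000 multiplications
Strassen's algorithm: 7^(log2(128)) = 7^7 = 823543 multiplications
Difference: 343000 - 823543 = -480543 (Strassen uses MORE here due to padding overhead — for small or just-over-power-of-2 n, padding can outweigh the per-level savings)

Standard: 343000 multiplications (70^3). Strassen: 823543 multiplications (7^7, after padding to 128x128). Strassen reduces 8 recursive multiplications to 7 at each level.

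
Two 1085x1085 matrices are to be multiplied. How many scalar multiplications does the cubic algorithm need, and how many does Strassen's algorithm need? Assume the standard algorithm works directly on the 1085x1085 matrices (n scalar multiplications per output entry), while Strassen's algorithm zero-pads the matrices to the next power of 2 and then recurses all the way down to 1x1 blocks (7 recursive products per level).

Matrix multiplication for 1085x1085 matrices:

Strassen's algorithm requires power-of-2 dimensions. Pad 1085x1085 to 2048x2048 (next power of 2).

Standard algorithm: 1085^3 = 1277289125 multiplications
Strassen's algorithm: 7^(log2(2048)) = 7^11 = 1977326743 multiplications
Difference: 1277289125 - 1977326743 = -700037618 (Strassen uses MORE here due to padding overhead — for small or just-over-power-of-2 n, padding can outweigh the per-level savings)

Standard: 1277289125 multiplications (1085^3). Strassen: 1977326743 multiplications (7^11, after padding to 2048x2048). Strassen reduces 8 recursive multiplications to 7 at each level.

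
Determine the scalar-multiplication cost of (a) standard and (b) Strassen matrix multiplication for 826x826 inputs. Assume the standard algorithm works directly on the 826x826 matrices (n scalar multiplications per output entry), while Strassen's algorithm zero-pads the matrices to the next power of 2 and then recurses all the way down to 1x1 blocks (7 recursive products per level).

Matrix multiplication for 826x826 matrices:

Strassen's algorithm requires power-of-2 dimensions. Pad 826x826 to 1024x1024 (next power of 2).

Standard algorithm: 826^3 = 563559976 multiplications
Strassen's algorithm: 7^(log2(1024)) = 7^10 = 282475249 multiplications
Savings: 563559976 - 282475249 = 281084727 multiplications

Standard: 563559976 multiplications (826^3). Strassen: 282475249 multiplications (7^10, after padding to 1024x1024). Strassen reduces 8 recursive multiplications to 7 at each level.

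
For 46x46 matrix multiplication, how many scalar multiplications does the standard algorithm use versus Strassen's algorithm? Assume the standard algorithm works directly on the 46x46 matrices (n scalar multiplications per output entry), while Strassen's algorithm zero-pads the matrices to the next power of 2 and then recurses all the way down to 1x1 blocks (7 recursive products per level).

Matrix multiplication for 46x46 matrices:

Strassen's algorithm requires power-of-2 dimensions. Pad 46x46 to 64x64 (next power of 2).

Standard algorithm: 46^3 = 97336 multiplications
Strassen's algorithm: 7^(log2(64)) = 7^6 = 117649 multiplications
Difference: 97336 - 117649 = -20313 (Strassen uses MORE here due to padding overhead — for small or just-over-power-of-2 n, padding can outweigh the per-level savings)

Standard: 97336 multiplications (46^3). Strassen: 117649 multiplications (7^6, after padding to 64x64). Strassen reduces 8 recursive multiplications to 7 at each level.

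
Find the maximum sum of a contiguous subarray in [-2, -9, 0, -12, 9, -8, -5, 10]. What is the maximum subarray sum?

Using Kadane's algorithm on [-2, -9, 0, -12, 9, -8, -5, 10]:

Scanning through the array:
Position 1 (value -9): max_ending_here = -9, max_so_far = -2
Position 2 (value 0): max_ending_here = 0, max_so_far = 0
Position 3 (value -12): max_ending_here = -12, max_so_far = 0
Position 4 (value 9): max_ending_here = 9, max_so_far = 9
Position 5 (value -8): max_ending_here = 1, max_so_far = 9
Position 6 (value -5): max_ending_here = -4, max_so_far = 9
Position 7 (value 10): max_ending_here = 10, max_so_far = 10

Maximum subarray: [10]
Maximum sum: 10

The maximum subarray is [10] with sum 10. This subarray runs from index 7 to index 7.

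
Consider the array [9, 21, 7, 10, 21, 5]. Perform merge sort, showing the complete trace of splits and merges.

Merge sort trace:

Split: [9, 21, 7, 10, 21, 5] -> [9, 21, 7] and [10, 21, 5]
  Split: [9, 21, 7] -> [9] and [21, 7]
    Split: [21, 7] -> [21] and [7]
    Merge: [21] + [7] -> [7, 21]
  Merge: [9] + [7, 21] -> [7, 9, 21]
  Split: [10, 21, 5] -> [10] and [21, 5]
    Split: [21, 5] -> [21] and [5]
    Merge: [21] + [5] -> [5, 21]
  Merge: [10] + [5, 21] -> [5, 10, 21]
Merge: [7, 9, 21] + [5, 10, 21] -> [5, 7, 9, 10, 21, 21]

Final sorted array: [5, 7, 9, 10, 21, 21]

The merge sort proceeds by recursively splitting the array and merging sorted halves.
After all merges, the sorted array is [5, 7, 9, 10, 21, 21].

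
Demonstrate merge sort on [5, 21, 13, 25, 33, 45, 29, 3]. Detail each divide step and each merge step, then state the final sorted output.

Merge sort trace:

Split: [5, 21, 13, 25, 33, 45, 29, 3] -> [5, 21, 13, 25] and [33, 45, 29, 3]
  Split: [5, 21, 13, 25] -> [5, 21] and [13, 25]
    Split: [5, 21] -> [5] and [21]
    Merge: [5] + [21] -> [5, 21]
    Split: [13, 25] -> [13] and [25]
    Merge: [13] + [25] -> [13, 25]
  Merge: [5, 21] + [13, 25] -> [5, 13, 21, 25]
  Split: [33, 45, 29, 3] -> [33, 45] and [29, 3]
    Split: [33, 45] -> [33] and [45]
    Merge: [33] + [45] -> [33, 45]
    Split: [29, 3] -> [29] and [3]
    Merge: [29] + [3] -> [3, 29]
  Merge: [33, 45] + [3, 29] -> [3, 29, 33, 45]
Merge: [5, 13, 21, 25] + [3, 29, 33, 45] -> [3, 5, 13, 21, 25, 29, 33, 45]

Final sorted array: [3, 5, 13, 21, 25, 29, 33, 45]

The merge sort proceeds by recursively splitting the array and merging sorted halves.
After all merges, the sorted array is [3, 5, 13, 21, 25, 29, 33, 45].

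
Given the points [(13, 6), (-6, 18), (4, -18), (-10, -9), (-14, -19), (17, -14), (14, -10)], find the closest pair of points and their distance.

Computing all pairwise distances among 7 points:

d((13, 6), (-6, 18)) = 22.4722
d((13, 6), (4, -18)) = 25.632
d((13, 6), (-10, -9)) = 27.4591
d((13, 6), (-14, -19)) = 36.7967
d((13, 6), (17, -14)) = 20.3961
d((13, 6), (14, -10)) = 16.0312
d((-6, 18), (4, -18)) = 37.3631
d((-6, 18), (-10, -9)) = 27.2947
d((-6, 18), (-14, -19)) = 37.855
d((-6, 18), (17, -14)) = 39.4081
d((-6, 18), (14, -10)) = 34.4093
d((4, -18), (-10, -9)) = 16.6433
d((4, -18), (-14, -19)) = 18.0278
d((4, -18), (17, -14)) = 13.6015
d((4, -18), (14, -10)) = 12.8062
d((-10, -9), (-14, -19)) = 10.7703
d((-10, -9), (17, -14)) = 27.4591
d((-10, -9), (14, -10)) = 24.0208
d((-14, -19), (17, -14)) = 31.4006
d((-14, -19), (14, -10)) = 29.4109
d((17, -14), (14, -10)) = 5.0 <-- minimum

Closest pair: (17, -14) and (14, -10) with distance 5.0

The closest pair is (17, -14) and (14, -10) with Euclidean distance 5.0. For 7 points, brute-force pairwise comparison is shown above. For large n, the divide-and-conquer algorithm (sort by x, recurse on halves, check the dividing strip) achieves O(n log n).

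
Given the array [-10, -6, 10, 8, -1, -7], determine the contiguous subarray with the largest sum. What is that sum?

Using Kadane's algorithm on [-10, -6, 10, 8, -1, -7]:

Scanning through the array:
Position 1 (value -6): max_ending_here = -6, max_so_far = -6
Position 2 (value 10): max_ending_here = 10, max_so_far = 10
Position 3 (value 8): max_ending_here = 18, max_so_far = 18
Position 4 (value -1): max_ending_here = 17, max_so_far = 18
Position 5 (value -7): max_ending_here = 10, max_so_far = 18

Maximum subarray: [10, 8]
Maximum sum: 18

The maximum subarray is [10, 8] with sum 18. This subarray runs from index 2 to index 3.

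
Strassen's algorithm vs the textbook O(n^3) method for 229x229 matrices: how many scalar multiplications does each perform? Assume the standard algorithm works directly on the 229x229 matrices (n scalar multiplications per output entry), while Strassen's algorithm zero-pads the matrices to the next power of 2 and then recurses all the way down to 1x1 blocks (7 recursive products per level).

Matrix multiplication for 229x229 matrices:

Strassen's algorithm requires power-of-2 dimensions. Pad 229x229 to 256x256 (next power of 2).

Standard algorithm: 229^3 = 12008989 multiplications
Strassen's algorithm: 7^(log2(256)) = 7^8 = 5764801 multiplications
Savings: 12008989 - 5764801 = 6244188 multiplications

Standard: 12008989 multiplications (229^3). Strassen: 5764801 multiplications (7^8, after padding to 256x256). Strassen reduces 8 recursive multiplications to 7 at each level.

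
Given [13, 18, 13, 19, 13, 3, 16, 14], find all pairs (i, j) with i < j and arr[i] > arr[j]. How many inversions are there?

Finding inversions in [13, 18, 13, 19, 13, 3, 16, 14]:

(0, 5): arr[0]=13 > arr[5]=3
(1, 2): arr[1]=18 > arr[2]=13
(1, 4): arr[1]=18 > arr[4]=13
(1, 5): arr[1]=18 > arr[5]=3
(1, 6): arr[1]=18 > arr[6]=16
(1, 7): arr[1]=18 > arr[7]=14
(2, 5): arr[2]=13 > arr[5]=3
(3, 4): arr[3]=19 > arr[4]=13
(3, 5): arr[3]=19 > arr[5]=3
(3, 6): arr[3]=19 > arr[6]=16
(3, 7): arr[3]=19 > arr[7]=14
(4, 5): arr[4]=13 > arr[5]=3
(6, 7): arr[6]=16 > arr[7]=14

Total inversions: 13

The array has 13 inversion(s): (0,5), (1,2), (1,4), (1,5), (1,6), (1,7), (2,5), (3,4), (3,5), (3,6), (3,7), (4,5), (6,7). Each pair (i,j) satisfies i < j and arr[i] > arr[j].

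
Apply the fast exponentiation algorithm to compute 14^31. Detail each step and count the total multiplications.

Computing 14^31 by squaring (build up from 14^1; each line after the first costs one multiplication):

14^1 = 14
14^2 = (14^1)^2 = 14^2 = 196
14^3 = 14 * 14^2 = 14 * 196 = 2744
14^6 = (14^3)^2 = 2744^2 = 7529536
14^7 = 14 * 14^6 = 14 * 7529536 = 105413504
14^14 = (14^7)^2 = 105413504^2 = 11112006825558016
14^15 = 14 * 14^14 = 14 * 11112006825558016 = 155568095557812224
14^30 = (14^15)^2 = 155568095557812224^2 = 24201432355484595421941037243826176
14^31 = 14 * 14^30 = 14 * 24201432355484595421941037243826176 = 338820052976784335907174521413566464

Result: 338820052976784335907174521413566464
Multiplications needed: 8 (8 lines after 14^1)

14^31 = 338820052976784335907174521413566464. Using exponentiation by squaring, this requires 8 multiplications. The key idea: if the exponent is even, square the half-power; if odd, multiply by the base once.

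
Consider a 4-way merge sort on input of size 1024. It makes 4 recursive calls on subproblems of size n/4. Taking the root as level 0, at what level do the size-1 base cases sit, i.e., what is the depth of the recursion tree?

For divide and conquer with division factor 4:

Problem sizes at each level:
Level 0: 1024
Level 1: 256
Level 2: 64
Level 3: 16
Level 4: 4
Level 5: 1

The root is level 0 and the size-1 base case is level 5 (the tree spans levels 0 through 5, i.e. 6 levels counting the root), so the depth is the number of divisions: log_4(1024) = 5

The recursion tree depth is log_4(1024) = 5. At each level, the problem size is divided by 4, so it takes 5 divisions to reduce to a base case of size 1. The algorithm makes 4 recursive calls at each level.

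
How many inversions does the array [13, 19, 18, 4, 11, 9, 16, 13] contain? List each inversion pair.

Finding inversions in [13, 19, 18, 4, 11, 9, 16, 13]:

(0, 3): arr[0]=13 > arr[3]=4
(0, 4): arr[0]=13 > arr[4]=11
(0, 5): arr[0]=13 > arr[5]=9
(1, 2): arr[1]=19 > arr[2]=18
(1, 3): arr[1]=19 > arr[3]=4
(1, 4): arr[1]=19 > arr[4]=11
(1, 5): arr[1]=19 > arr[5]=9
(1, 6): arr[1]=19 > arr[6]=16
(1, 7): arr[1]=19 > arr[7]=13
(2, 3): arr[2]=18 > arr[3]=4
(2, 4): arr[2]=18 > arr[4]=11
(2, 5): arr[2]=18 > arr[5]=9
(2, 6): arr[2]=18 > arr[6]=16
(2, 7): arr[2]=18 > arr[7]=13
(4, 5): arr[4]=11 > arr[5]=9
(6, 7): arr[6]=16 > arr[7]=13

Total inversions: 16

The array has 16 inversion(s): (0,3), (0,4), (0,5), (1,2), (1,3), (1,4), (1,5), (1,6), (1,7), (2,3), (2,4), (2,5), (2,6), (2,7), (4,5), (6,7). Each pair (i,j) satisfies i < j and arr[i] > arr[j].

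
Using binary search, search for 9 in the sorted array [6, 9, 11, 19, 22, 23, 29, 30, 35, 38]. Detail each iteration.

Binary search for 9 in [6, 9, 11, 19, 22, 23, 29, 30, 35, 38]:

lo=0, hi=9, mid=4, arr[mid]=22 -> 22 > 9, search left half
lo=0, hi=3, mid=1, arr[mid]=9 -> Found target at index 1!

Binary search finds 9 at index 1 after 2 comparisons. The search repeatedly halves the search space by comparing with the middle element.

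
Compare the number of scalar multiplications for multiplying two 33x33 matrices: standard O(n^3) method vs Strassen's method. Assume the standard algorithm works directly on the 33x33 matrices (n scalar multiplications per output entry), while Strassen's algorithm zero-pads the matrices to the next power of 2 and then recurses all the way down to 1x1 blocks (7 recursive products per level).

Matrix multiplication for 33x33 matrices:

Strassen's algorithm requires power-of-2 dimensions. Pad 33x33 to 64x64 (next power of 2).

Standard algorithm: 33^3 = 35937 multiplications
Strassen's algorithm: 7^(log2(64)) = 7^6 = 117649 multiplications
Difference: 35937 - 117649 = -81712 (Strassen uses MORE here due to padding overhead — for small or just-over-power-of-2 n, padding can outweigh the per-level savings)

Standard: 35937 multiplications (33^3). Strassen: 117649 multiplications (7^6, after padding to 64x64). Strassen reduces 8 recursive multiplications to 7 at each level.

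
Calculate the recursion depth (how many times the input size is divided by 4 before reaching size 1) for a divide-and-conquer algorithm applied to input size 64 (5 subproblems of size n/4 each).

For divide and conquer with division factor 4:

Problem sizes at each level:
Level 0: 64
Level 1: 16
Level 2: 4
Level 3: 1

The root is level 0 and the size-1 base case is level 3 (the tree spans levels 0 through 3, i.e. 4 levels counting the root), so the depth is the number of divisions: log_4(64) = 3

The recursion tree depth is log_4(64) = 3. At each level, the problem size is divided by 4, so it takes 3 divisions to reduce to a base case of size 1. The algorithm makes 5 recursive calls at each level.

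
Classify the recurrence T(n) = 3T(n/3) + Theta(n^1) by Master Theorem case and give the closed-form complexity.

Master Theorem for T(n) = 3T(n/3) + O(n^1):

a = 3, b = 3, c = 1
log_b(a) = log_3(3) = 1.0000

Case 2: c = 1 = log_3(3) = 1.0000
T(n) = O(n^1 log n) = O(n log n)

For T(n) = 3T(n/3) + O(n^1): log_3(3) = 1.0000. This is Case 2 of the Master Theorem (c = log_b(a), equal work at all levels), giving O(n log n).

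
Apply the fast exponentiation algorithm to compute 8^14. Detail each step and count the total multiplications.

Computing 8^14 by squaring (build up from 8^1; each line after the first costs one multiplication):

8^1 = 8
8^2 = (8^1)^2 = 8^2 = 64
8^3 = 8 * 8^2 = 8 * 64 = 512
8^6 = (8^3)^2 = 512^2 = 262144
8^7 = 8 * 8^6 = 8 * 262144 = 2097152
8^14 = (8^7)^2 = 2097152^2 = 4398046511104

Result: 4398046511104
Multiplications needed: 5 (5 lines after 8^1)

8^14 = 4398046511104. Using exponentiation by squaring, this requires 5 multiplications. The key idea: if the exponent is even, square the half-power; if odd, multiply by the base once.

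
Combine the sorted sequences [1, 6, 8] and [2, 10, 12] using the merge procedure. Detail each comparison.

Merging process:

Compare 1 vs 2: take 1 from left. Merged: [1]
Compare 6 vs 2: take 2 from right. Merged: [1, 2]
Compare 6 vs 10: take 6 from left. Merged: [1, 2, 6]
Compare 8 vs 10: take 8 from left. Merged: [1, 2, 6, 8]
Append remaining from right: [10, 12]. Merged: [1, 2, 6, 8, 10, 12]

Final merged array: [1, 2, 6, 8, 10, 12]
Total comparisons: 4

The merged array is [1, 2, 6, 8, 10, 12], requiring 4 comparisons. The merge step runs in O(n) time where n is the total number of elements.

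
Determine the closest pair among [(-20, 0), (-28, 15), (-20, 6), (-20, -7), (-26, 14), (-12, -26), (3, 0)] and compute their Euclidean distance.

Computing all pairwise distances among 7 points:

d((-20, 0), (-28, 15)) = 17.0
d((-20, 0), (-20, 6)) = 6.0
d((-20, 0), (-20, -7)) = 7.0
d((-20, 0), (-26, 14)) = 15.2315
d((-20, 0), (-12, -26)) = 27.2029
d((-20, 0), (3, 0)) = 23.0
d((-28, 15), (-20, 6)) = 12.0416
d((-28, 15), (-20, -7)) = 23.4094
d((-28, 15), (-26, 14)) = 2.2361 <-- minimum
d((-28, 15), (-12, -26)) = 44.0114
d((-28, 15), (3, 0)) = 34.4384
d((-20, 6), (-20, -7)) = 13.0
d((-20, 6), (-26, 14)) = 10.0
d((-20, 6), (-12, -26)) = 32.9848
d((-20, 6), (3, 0)) = 23.7697
d((-20, -7), (-26, 14)) = 21.8403
d((-20, -7), (-12, -26)) = 20.6155
d((-20, -7), (3, 0)) = 24.0416
d((-26, 14), (-12, -26)) = 42.3792
d((-26, 14), (3, 0)) = 32.2025
d((-12, -26), (3, 0)) = 30.0167

Closest pair: (-28, 15) and (-26, 14) with distance 2.2361

The closest pair is (-28, 15) and (-26, 14) with Euclidean distance 2.2361. For 7 points, brute-force pairwise comparison is shown above. For large n, the divide-and-conquer algorithm (sort by x, recurse on halves, check the dividing strip) achieves O(n log n).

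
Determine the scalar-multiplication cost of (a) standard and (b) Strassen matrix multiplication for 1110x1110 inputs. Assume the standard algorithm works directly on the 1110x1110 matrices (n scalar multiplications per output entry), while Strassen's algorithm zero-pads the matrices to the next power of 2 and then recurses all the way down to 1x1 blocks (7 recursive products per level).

Matrix multiplication for 1110x1110 matrices:

Strassen's algorithm requires power-of-2 dimensions. Pad 1110x1110 to 2048x2048 (next power of 2).

Standard algorithm: 1110^3 = 1367631000 multiplications
Strassen's algorithm: 7^(log2(2048)) = 7^11 = 1977326743 multiplications
Difference: 1367631000 - 1977326743 = -609695743 (Strassen uses MORE here due to padding overhead — for small or just-over-power-of-2 n, padding can outweigh the per-level savings)

Standard: 1367631000 multiplications (1110^3). Strassen: 1977326743 multiplications (7^11, after padding to 2048x2048). Strassen reduces 8 recursive multiplications to 7 at each level.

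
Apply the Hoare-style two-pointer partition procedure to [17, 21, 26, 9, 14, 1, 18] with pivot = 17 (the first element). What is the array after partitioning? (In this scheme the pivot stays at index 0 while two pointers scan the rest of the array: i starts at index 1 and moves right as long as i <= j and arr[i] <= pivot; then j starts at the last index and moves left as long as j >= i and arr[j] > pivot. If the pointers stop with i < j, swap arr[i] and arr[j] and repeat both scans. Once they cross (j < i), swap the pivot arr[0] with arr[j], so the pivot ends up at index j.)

Hoare-style two-pointer partition with pivot = 17:

Initial array: [17, 21, 26, 9, 14, 1, 18]

Pointers start at i = 1, j = 6.
i stops at index 1 (arr[1]=21 > 17), j stops at index 5 (arr[5]=1 <= 17): swap arr[1] and arr[5], array becomes [17, 1, 26, 9, 14, 21, 18]
i stops at index 2 (arr[2]=26 > 17), j stops at index 4 (arr[4]=14 <= 17): swap arr[2] and arr[4], array becomes [17, 1, 14, 9, 26, 21, 18]
i ends at 4, j ends at 3: the pointers have crossed (j < i), so scanning stops.

Swap pivot arr[0] with arr[3] to place pivot at position 3: [9, 1, 14, 17, 26, 21, 18]
Pivot position: 3

After partitioning with pivot 17, the array becomes [9, 1, 14, 17, 26, 21, 18]. The pivot is placed at index 3. All elements to the left of the pivot are <= 17, and all elements to the right are > 17.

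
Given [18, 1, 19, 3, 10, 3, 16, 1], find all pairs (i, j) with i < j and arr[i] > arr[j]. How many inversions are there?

Finding inversions in [18, 1, 19, 3, 10, 3, 16, 1]:

(0, 1): arr[0]=18 > arr[1]=1
(0, 3): arr[0]=18 > arr[3]=3
(0, 4): arr[0]=18 > arr[4]=10
(0, 5): arr[0]=18 > arr[5]=3
(0, 6): arr[0]=18 > arr[6]=16
(0, 7): arr[0]=18 > arr[7]=1
(2, 3): arr[2]=19 > arr[3]=3
(2, 4): arr[2]=19 > arr[4]=10
(2, 5): arr[2]=19 > arr[5]=3
(2, 6): arr[2]=19 > arr[6]=16
(2, 7): arr[2]=19 > arr[7]=1
(3, 7): arr[3]=3 > arr[7]=1
(4, 5): arr[4]=10 > arr[5]=3
(4, 7): arr[4]=10 > arr[7]=1
(5, 7): arr[5]=3 > arr[7]=1
(6, 7): arr[6]=16 > arr[7]=1

Total inversions: 16

The array has 16 inversion(s): (0,1), (0,3), (0,4), (0,5), (0,6), (0,7), (2,3), (2,4), (2,5), (2,6), (2,7), (3,7), (4,5), (4,7), (5,7), (6,7). Each pair (i,j) satisfies i < j and arr[i] > arr[j].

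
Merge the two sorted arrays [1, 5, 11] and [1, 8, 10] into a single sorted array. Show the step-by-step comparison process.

Merging process:

Compare 1 vs 1: take 1 from left. Merged: [1]
Compare 5 vs 1: take 1 from right. Merged: [1, 1]
Compare 5 vs 8: take 5 from left. Merged: [1, 1, 5]
Compare 11 vs 8: take 8 from right. Merged: [1, 1, 5, 8]
Compare 11 vs 10: take 10 from right. Merged: [1, 1, 5, 8, 10]
Append remaining from left: [11]. Merged: [1, 1, 5, 8, 10, 11]

Final merged array: [1, 1, 5, 8, 10, 11]
Total comparisons: 5

The merged array is [1, 1, 5, 8, 10, 11], requiring 5 comparisons. The merge step runs in O(n) time where n is the total number of elements.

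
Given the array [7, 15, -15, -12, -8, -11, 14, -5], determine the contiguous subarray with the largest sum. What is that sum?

Using Kadane's algorithm on [7, 15, -15, -12, -8, -11, 14, -5]:

Scanning through the array:
Position 1 (value 15): max_ending_here = 22, max_so_far = 22
Position 2 (value -15): max_ending_here = 7, max_so_far = 22
Position 3 (value -12): max_ending_here = -5, max_so_far = 22
Position 4 (value -8): max_ending_here = -8, max_so_far = 22
Position 5 (value -11): max_ending_here = -11, max_so_far = 22
Position 6 (value 14): max_ending_here = 14, max_so_far = 22
Position 7 (value -5): max_ending_here = 9, max_so_far = 22

Maximum subarray: [7, 15]
Maximum sum: 22

The maximum subarray is [7, 15] with sum 22. This subarray runs from index 0 to index 1.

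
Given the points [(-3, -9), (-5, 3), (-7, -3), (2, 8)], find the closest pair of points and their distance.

Computing all pairwise distances among 4 points:

d((-3, -9), (-5, 3)) = 12.1655
d((-3, -9), (-7, -3)) = 7.2111
d((-3, -9), (2, 8)) = 17.72
d((-5, 3), (-7, -3)) = 6.3246 <-- minimum
d((-5, 3), (2, 8)) = 8.6023
d((-7, -3), (2, 8)) = 14.2127

Closest pair: (-5, 3) and (-7, -3) with distance 6.3246

The closest pair is (-5, 3) and (-7, -3) with Euclidean distance 6.3246. For 4 points, brute-force pairwise comparison is shown above. For large n, the divide-and-conquer algorithm (sort by x, recurse on halves, check the dividing strip) achieves O(n log n).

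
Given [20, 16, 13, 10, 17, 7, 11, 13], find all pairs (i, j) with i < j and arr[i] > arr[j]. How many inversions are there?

Finding inversions in [20, 16, 13, 10, 17, 7, 11, 13]:

(0, 1): arr[0]=20 > arr[1]=16
(0, 2): arr[0]=20 > arr[2]=13
(0, 3): arr[0]=20 > arr[3]=10
(0, 4): arr[0]=20 > arr[4]=17
(0, 5): arr[0]=20 > arr[5]=7
(0, 6): arr[0]=20 > arr[6]=11
(0, 7): arr[0]=20 > arr[7]=13
(1, 2): arr[1]=16 > arr[2]=13
(1, 3): arr[1]=16 > arr[3]=10
(1, 5): arr[1]=16 > arr[5]=7
(1, 6): arr[1]=16 > arr[6]=11
(1, 7): arr[1]=16 > arr[7]=13
(2, 3): arr[2]=13 > arr[3]=10
(2, 5): arr[2]=13 > arr[5]=7
(2, 6): arr[2]=13 > arr[6]=11
(3, 5): arr[3]=10 > arr[5]=7
(4, 5): arr[4]=17 > arr[5]=7
(4, 6): arr[4]=17 > arr[6]=11
(4, 7): arr[4]=17 > arr[7]=13

Total inversions: 19

The array has 19 inversion(s): (0,1), (0,2), (0,3), (0,4), (0,5), (0,6), (0,7), (1,2), (1,3), (1,5), (1,6), (1,7), (2,3), (2,5), (2,6), (3,5), (4,5), (4,6), (4,7). Each pair (i,j) satisfies i < j and arr[i] > arr[j].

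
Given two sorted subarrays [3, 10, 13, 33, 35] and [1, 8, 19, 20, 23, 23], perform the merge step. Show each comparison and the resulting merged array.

Merging process:

Compare 3 vs 1: take 1 from right. Merged: [1]
Compare 3 vs 8: take 3 from left. Merged: [1, 3]
Compare 10 vs 8: take 8 from right. Merged: [1, 3, 8]
Compare 10 vs 19: take 10 from left. Merged: [1, 3, 8, 10]
Compare 13 vs 19: take 13 from left. Merged: [1, 3, 8, 10, 13]
Compare 33 vs 19: take 19 from right. Merged: [1, 3, 8, 10, 13, 19]
Compare 33 vs 20: take 20 from right. Merged: [1, 3, 8, 10, 13, 19, 20]
Compare 33 vs 23: take 23 from right. Merged: [1, 3, 8, 10, 13, 19, 20, 23]
Compare 33 vs 23: take 23 from right. Merged: [1, 3, 8, 10, 13, 19, 20, 23, 23]
Append remaining from left: [33, 35]. Merged: [1, 3, 8, 10, 13, 19, 20, 23, 23, 33, 35]

Final merged array: [1, 3, 8, 10, 13, 19, 20, 23, 23, 33, 35]
Total comparisons: 9

The merged array is [1, 3, 8, 10, 13, 19, 20, 23, 23, 33, 35], requiring 9 comparisons. The merge step runs in O(n) time where n is the total number of elements.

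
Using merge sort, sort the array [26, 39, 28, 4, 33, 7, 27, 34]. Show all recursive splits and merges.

Merge sort trace:

Split: [26, 39, 28, 4, 33, 7, 27, 34] -> [26, 39, 28, 4] and [33, 7, 27, 34]
  Split: [26, 39, 28, 4] -> [26, 39] and [28, 4]
    Split: [26, 39] -> [26] and [39]
    Merge: [26] + [39] -> [26, 39]
    Split: [28, 4] -> [28] and [4]
    Merge: [28] + [4] -> [4, 28]
  Merge: [26, 39] + [4, 28] -> [4, 26, 28, 39]
  Split: [33, 7, 27, 34] -> [33, 7] and [27, 34]
    Split: [33, 7] -> [33] and [7]
    Merge: [33] + [7] -> [7, 33]
    Split: [27, 34] -> [27] and [34]
    Merge: [27] + [34] -> [27, 34]
  Merge: [7, 33] + [27, 34] -> [7, 27, 33, 34]
Merge: [4, 26, 28, 39] + [7, 27, 33, 34] -> [4, 7, 26, 27, 28, 33, 34, 39]

Final sorted array: [4, 7, 26, 27, 28, 33, 34, 39]

The merge sort proceeds by recursively splitting the array and merging sorted halves.
After all merges, the sorted array is [4, 7, 26, 27, 28, 33, 34, 39].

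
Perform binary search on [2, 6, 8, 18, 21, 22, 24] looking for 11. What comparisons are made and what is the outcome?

Binary search for 11 in [2, 6, 8, 18, 21, 22, 24]:

lo=0, hi=6, mid=3, arr[mid]=18 -> 18 > 11, search left half
lo=0, hi=2, mid=1, arr[mid]=6 -> 6 < 11, search right half
lo=2, hi=2, mid=2, arr[mid]=8 -> 8 < 11, search right half
lo=3 > hi=2, target 11 not found

Binary search determines that 11 is not in the array after 3 comparisons. The search space was exhausted without finding the target.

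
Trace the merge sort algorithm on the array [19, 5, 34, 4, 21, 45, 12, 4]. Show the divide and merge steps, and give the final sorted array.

Merge sort trace:

Split: [19, 5, 34, 4, 21, 45, 12, 4] -> [19, 5, 34, 4] and [21, 45, 12, 4]
  Split: [19, 5, 34, 4] -> [19, 5] and [34, 4]
    Split: [19, 5] -> [19] and [5]
    Merge: [19] + [5] -> [5, 19]
    Split: [34, 4] -> [34] and [4]
    Merge: [34] + [4] -> [4, 34]
  Merge: [5, 19] + [4, 34] -> [4, 5, 19, 34]
  Split: [21, 45, 12, 4] -> [21, 45] and [12, 4]
    Split: [21, 45] -> [21] and [45]
    Merge: [21] + [45] -> [21, 45]
    Split: [12, 4] -> [12] and [4]
    Merge: [12] + [4] -> [4, 12]
  Merge: [21, 45] + [4, 12] -> [4, 12, 21, 45]
Merge: [4, 5, 19, 34] + [4, 12, 21, 45] -> [4, 4, 5, 12, 19, 21, 34, 45]

Final sorted array: [4, 4, 5, 12, 19, 21, 34, 45]

The merge sort proceeds by recursively splitting the array and merging sorted halves.
After all merges, the sorted array is [4, 4, 5, 12, 19, 21, 34, 45].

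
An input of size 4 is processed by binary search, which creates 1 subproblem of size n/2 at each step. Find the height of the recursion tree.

For divide and conquer with division factor 2:

Problem sizes at each level:
Level 0: 4
Level 1: 2
Level 2: 1

The root is level 0 and the size-1 base case is level 2 (the tree spans levels 0 through 2, i.e. 3 levels counting the root), so the depth is the number of divisions: log_2(4) = 2

The recursion tree depth is log_2(4) = 2. At each level, the problem size is divided by 2, so it takes 2 divisions to reduce to a base case of size 1. The algorithm makes 1 recursive call at each level.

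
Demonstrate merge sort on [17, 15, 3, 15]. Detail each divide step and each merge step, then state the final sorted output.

Merge sort trace:

Split: [17, 15, 3, 15] -> [17, 15] and [3, 15]
  Split: [17, 15] -> [17] and [15]
  Merge: [17] + [15] -> [15, 17]
  Split: [3, 15] -> [3] and [15]
  Merge: [3] + [15] -> [3, 15]
Merge: [15, 17] + [3, 15] -> [3, 15, 15, 17]

Final sorted array: [3, 15, 15, 17]

The merge sort proceeds by recursively splitting the array and merging sorted halves.
After all merges, the sorted array is [3, 15, 15, 17].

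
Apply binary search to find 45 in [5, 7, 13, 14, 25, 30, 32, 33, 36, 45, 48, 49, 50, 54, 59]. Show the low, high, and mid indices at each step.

Binary search for 45 in [5, 7, 13, 14, 25, 30, 32, 33, 36, 45, 48, 49, 50, 54, 59]:

lo=0, hi=14, mid=7, arr[mid]=33 -> 33 < 45, search right half
lo=8, hi=14, mid=11, arr[mid]=49 -> 49 > 45, search left half
lo=8, hi=10, mid=9, arr[mid]=45 -> Found target at index 9!

Binary search finds 45 at index 9 after 3 comparisons. The search repeatedly halves the search space by comparing with the middle element.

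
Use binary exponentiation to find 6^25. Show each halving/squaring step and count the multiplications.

Computing 6^25 by squaring (build up from 6^1; each line after the first costs one multiplication):

6^1 = 6
6^2 = (6^1)^2 = 6^2 = 36
6^3 = 6 * 6^2 = 6 * 36 = 216
6^6 = (6^3)^2 = 216^2 = 46656
6^12 = (6^6)^2 = 46656^2 = 2176782336
6^24 = (6^12)^2 = 2176782336^2 = 4738381338321616896
6^25 = 6 * 6^24 = 6 * 4738381338321616896 = 28430288029929701376

Result: 28430288029929701376
Multiplications needed: 6 (6 lines after 6^1)

6^25 = 28430288029929701376. Using exponentiation by squaring, this requires 6 multiplications. The key idea: if the exponent is even, square the half-power; if odd, multiply by the base once.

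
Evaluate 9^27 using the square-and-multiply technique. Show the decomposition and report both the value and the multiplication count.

Computing 9^27 by squaring (build up from 9^1; each line after the first costs one multiplication):

9^1 = 9
9^2 = (9^1)^2 = 9^2 = 81
9^3 = 9 * 9^2 = 9 * 81 = 729
9^6 = (9^3)^2 = 729^2 = 531441
9^12 = (9^6)^2 = 531441^2 = 282429536481
9^13 = 9 * 9^12 = 9 * 282429536481 = 2541865828329
9^26 = (9^13)^2 = 2541865828329^2 = 6461081889226673298932241
9^27 = 9 * 9^26 = 9 * 6461081889226673298932241 = 58149737003040059690390169

Result: 58149737003040059690390169
Multiplications needed: 7 (7 lines after 9^1)

9^27 = 58149737003040059690390169. Using exponentiation by squaring, this requires 7 multiplications. The key idea: if the exponent is even, square the half-power; if odd, multiply by the base once.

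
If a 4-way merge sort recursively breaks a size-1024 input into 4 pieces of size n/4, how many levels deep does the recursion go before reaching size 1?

For divide and conquer with division factor 4:

Problem sizes at each level:
Level 0: 1024
Level 1: 256
Level 2: 64
Level 3: 16
Level 4: 4
Level 5: 1

The root is level 0 and the size-1 base case is level 5 (the tree spans levels 0 through 5, i.e. 6 levels counting the root), so the depth is the number of divisions: log_4(1024) = 5

The recursion tree depth is log_4(1024) = 5. At each level, the problem size is divided by 4, so it takes 5 divisions to reduce to a base case of size 1. The algorithm makes 4 recursive calls at each level.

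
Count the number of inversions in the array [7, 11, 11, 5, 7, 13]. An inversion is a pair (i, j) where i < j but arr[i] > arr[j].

Finding inversions in [7, 11, 11, 5, 7, 13]:

(0, 3): arr[0]=7 > arr[3]=5
(1, 3): arr[1]=11 > arr[3]=5
(1, 4): arr[1]=11 > arr[4]=7
(2, 3): arr[2]=11 > arr[3]=5
(2, 4): arr[2]=11 > arr[4]=7

Total inversions: 5

The array has 5 inversion(s): (0,3), (1,3), (1,4), (2,3), (2,4). Each pair (i,j) satisfies i < j and arr[i] > arr[j].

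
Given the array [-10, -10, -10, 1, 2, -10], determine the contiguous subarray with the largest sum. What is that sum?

Using Kadane's algorithm on [-10, -10, -10, 1, 2, -10]:

Scanning through the array:
Position 1 (value -10): max_ending_here = -10, max_so_far = -10
Position 2 (value -10): max_ending_here = -10, max_so_far = -10
Position 3 (value 1): max_ending_here = 1, max_so_far = 1
Position 4 (value 2): max_ending_here = 3, max_so_far = 3
Position 5 (value -10): max_ending_here = -7, max_so_far = 3

Maximum subarray: [1, 2]
Maximum sum: 3

The maximum subarray is [1, 2] with sum 3. This subarray runs from index 3 to index 4.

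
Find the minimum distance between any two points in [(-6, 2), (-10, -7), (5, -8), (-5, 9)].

Computing all pairwise distances among 4 points:

d((-6, 2), (-10, -7)) = 9.8489
d((-6, 2), (5, -8)) = 14.8661
d((-6, 2), (-5, 9)) = 7.0711 <-- minimum
d((-10, -7), (5, -8)) = 15.0333
d((-10, -7), (-5, 9)) = 16.7631
d((5, -8), (-5, 9)) = 19.7231

Closest pair: (-6, 2) and (-5, 9) with distance 7.0711

The closest pair is (-6, 2) and (-5, 9) with Euclidean distance 7.0711. For 4 points, brute-force pairwise comparison is shown above. For large n, the divide-and-conquer algorithm (sort by x, recurse on halves, check the dividing strip) achieves O(n log n).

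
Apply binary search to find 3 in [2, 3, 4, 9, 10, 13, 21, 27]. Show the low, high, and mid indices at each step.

Binary search for 3 in [2, 3, 4, 9, 10, 13, 21, 27]:

lo=0, hi=7, mid=3, arr[mid]=9 -> 9 > 3, search left half
lo=0, hi=2, mid=1, arr[mid]=3 -> Found target at index 1!

Binary search finds 3 at index 1 after 2 comparisons. The search repeatedly halves the search space by comparing with the middle element.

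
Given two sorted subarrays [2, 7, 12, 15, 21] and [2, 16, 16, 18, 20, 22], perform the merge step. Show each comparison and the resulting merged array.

Merging process:

Compare 2 vs 2: take 2 from left. Merged: [2]
Compare 7 vs 2: take 2 from right. Merged: [2, 2]
Compare 7 vs 16: take 7 from left. Merged: [2, 2, 7]
Compare 12 vs 16: take 12 from left. Merged: [2, 2, 7, 12]
Compare 15 vs 16: take 15 from left. Merged: [2, 2, 7, 12, 15]
Compare 21 vs 16: take 16 from right. Merged: [2, 2, 7, 12, 15, 16]
Compare 21 vs 16: take 16 from right. Merged: [2, 2, 7, 12, 15, 16, 16]
Compare 21 vs 18: take 18 from right. Merged: [2, 2, 7, 12, 15, 16, 16, 18]
Compare 21 vs 20: take 20 from right. Merged: [2, 2, 7, 12, 15, 16, 16, 18, 20]
Compare 21 vs 22: take 21 from left. Merged: [2, 2, 7, 12, 15, 16, 16, 18, 20, 21]
Append remaining from right: [22]. Merged: [2, 2, 7, 12, 15, 16, 16, 18, 20, 21, 22]

Final merged array: [2, 2, 7, 12, 15, 16, 16, 18, 20, 21, 22]
Total comparisons: 10

The merged array is [2, 2, 7, 12, 15, 16, 16, 18, 20, 21, 22], requiring 10 comparisons. The merge step runs in O(n) time where n is the total number of elements.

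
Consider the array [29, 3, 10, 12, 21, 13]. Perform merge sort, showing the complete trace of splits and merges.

Merge sort trace:

Split: [29, 3, 10, 12, 21, 13] -> [29, 3, 10] and [12, 21, 13]
  Split: [29, 3, 10] -> [29] and [3, 10]
    Split: [3, 10] -> [3] and [10]
    Merge: [3] + [10] -> [3, 10]
  Merge: [29] + [3, 10] -> [3, 10, 29]
  Split: [12, 21, 13] -> [12] and [21, 13]
    Split: [21, 13] -> [21] and [13]
    Merge: [21] + [13] -> [13, 21]
  Merge: [12] + [13, 21] -> [12, 13, 21]
Merge: [3, 10, 29] + [12, 13, 21] -> [3, 10, 12, 13, 21, 29]

Final sorted array: [3, 10, 12, 13, 21, 29]

The merge sort proceeds by recursively splitting the array and merging sorted halves.
After all merges, the sorted array is [3, 10, 12, 13, 21, 29].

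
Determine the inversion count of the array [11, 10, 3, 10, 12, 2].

Finding inversions in [11, 10, 3, 10, 12, 2]:

(0, 1): arr[0]=11 > arr[1]=10
(0, 2): arr[0]=11 > arr[2]=3
(0, 3): arr[0]=11 > arr[3]=10
(0, 5): arr[0]=11 > arr[5]=2
(1, 2): arr[1]=10 > arr[2]=3
(1, 5): arr[1]=10 > arr[5]=2
(2, 5): arr[2]=3 > arr[5]=2
(3, 5): arr[3]=10 > arr[5]=2
(4, 5): arr[4]=12 > arr[5]=2

Total inversions: 9

The array has 9 inversion(s): (0,1), (0,2), (0,3), (0,5), (1,2), (1,5), (2,5), (3,5), (4,5). Each pair (i,j) satisfies i < j and arr[i] > arr[j].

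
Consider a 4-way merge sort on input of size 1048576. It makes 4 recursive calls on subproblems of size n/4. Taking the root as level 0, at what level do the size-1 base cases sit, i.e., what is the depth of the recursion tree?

For divide and conquer with division factor 4:

Problem sizes at each level:
Level 0: 1048576
Level 1: 262144
Level 2: 65536
Level 3: 16384
Level 4: 4096
Level 5: 1024
Level 6: 256
Level 7: 64
Level 8: 16
Level 9: 4
Level 10: 1

The root is level 0 and the size-1 base case is level 10 (the tree spans levels 0 through 10, i.e. 11 levels counting the root), so the depth is the number of divisions: log_4(1048576) = 10

The recursion tree depth is log_4(1048576) = 10. At each level, the problem size is divided by 4, so it takes 10 divisions to reduce to a base case of size 1. The algorithm makes 4 recursive calls at each level.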